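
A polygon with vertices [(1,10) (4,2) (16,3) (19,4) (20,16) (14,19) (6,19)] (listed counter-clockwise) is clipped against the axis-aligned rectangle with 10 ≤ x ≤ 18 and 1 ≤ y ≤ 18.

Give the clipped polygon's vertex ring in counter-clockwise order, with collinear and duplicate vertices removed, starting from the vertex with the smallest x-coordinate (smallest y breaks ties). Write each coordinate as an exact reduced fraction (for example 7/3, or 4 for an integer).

Clipped polygon: [(10,5/2) (16,3) (18,11/3) (18,17) (16,18) (10,18)]

1. After x ≥ 10: [(10,5/2) (16,3) (19,4) (20,16) (14,19) (10,19)]
2. After x ≤ 18: [(10,5/2) (16,3) (18,11/3) (18,17) (14,19) (10,19)]
3. After y ≥ 1: [(10,5/2) (16,3) (18,11/3) (18,17) (14,19) (10,19)]
4. After y ≤ 18: [(10,18) (10,5/2) (16,3) (18,11/3) (18,17) (16,18)]
5. Canonical ring: [(10,5/2) (16,3) (18,11/3) (18,17) (16,18) (10,18)]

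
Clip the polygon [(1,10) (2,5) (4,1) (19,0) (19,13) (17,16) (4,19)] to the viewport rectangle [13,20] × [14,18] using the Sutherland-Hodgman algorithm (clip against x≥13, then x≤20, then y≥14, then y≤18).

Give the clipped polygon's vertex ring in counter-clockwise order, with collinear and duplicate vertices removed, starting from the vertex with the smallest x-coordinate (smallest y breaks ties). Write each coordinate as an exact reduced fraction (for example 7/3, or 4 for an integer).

Clipped polygon: [(13,14) (55/3,14) (17,16) (13,220/13)]

1. After x ≥ 13: [(13,2/5) (19,0) (19,13) (17,16) (13,220/13)]
2. After x ≤ 20: [(13,2/5) (19,0) (19,13) (17,16) (13,220/13)]
3. After y ≥ 14: [(13,14) (55/3,14) (17,16) (13,220/13)]
4. After y ≤ 18: [(13,14) (55/3,14) (17,16) (13,220/13)]
5. Canonical ring: [(13,14) (55/3,14) (17,16) (13,220/13)]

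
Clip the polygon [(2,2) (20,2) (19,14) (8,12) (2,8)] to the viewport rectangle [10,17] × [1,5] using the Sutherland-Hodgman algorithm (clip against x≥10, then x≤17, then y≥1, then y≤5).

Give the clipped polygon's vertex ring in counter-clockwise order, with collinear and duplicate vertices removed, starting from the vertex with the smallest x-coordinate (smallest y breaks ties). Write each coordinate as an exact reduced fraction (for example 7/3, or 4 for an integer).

Clipped polygon: [(10,2) (17,2) (17,5) (10,5)]

1. After x ≥ 10: [(10,2) (20,2) (19,14) (10,136/11)]
2. After x ≤ 17: [(10,2) (17,2) (17,150/11) (10,136/11)]
3. After y ≥ 1: [(10,2) (17,2) (17,150/11) (10,136/11)]
4. After y ≤ 5: [(10,5) (10,2) (17,2) (17,5)]
5. Canonical ring: [(10,2) (17,2) (17,5) (10,5)]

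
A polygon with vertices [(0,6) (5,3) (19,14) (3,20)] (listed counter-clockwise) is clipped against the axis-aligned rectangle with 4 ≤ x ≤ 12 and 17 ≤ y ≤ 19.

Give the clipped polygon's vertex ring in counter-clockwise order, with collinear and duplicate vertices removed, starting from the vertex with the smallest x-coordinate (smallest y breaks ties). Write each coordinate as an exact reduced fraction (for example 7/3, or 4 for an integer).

Clipped polygon: [(4,17) (11,17) (17/3,19) (4,19)]

1. After x ≥ 4: [(4,18/5) (5,3) (19,14) (4,157/8)]
2. After x ≤ 12: [(4,18/5) (5,3) (12,17/2) (12,133/8) (4,157/8)]
3. After y ≥ 17: [(4,17) (11,17) (4,157/8)]
4. After y ≤ 19: [(4,19) (4,17) (11,17) (17/3,19)]
5. Canonical ring: [(4,17) (11,17) (17/3,19) (4,19)]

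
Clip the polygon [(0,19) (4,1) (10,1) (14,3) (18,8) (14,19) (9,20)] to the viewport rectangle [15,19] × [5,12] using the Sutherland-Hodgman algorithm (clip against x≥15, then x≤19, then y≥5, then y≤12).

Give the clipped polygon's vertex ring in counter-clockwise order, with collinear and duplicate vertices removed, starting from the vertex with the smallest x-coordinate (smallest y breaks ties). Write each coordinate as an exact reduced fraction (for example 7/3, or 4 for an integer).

Clipped polygon: [(15,5) (78/5,5) (18,8) (182/11,12) (15,12)]

1. After x ≥ 15: [(15,17/4) (18,8) (15,65/4)]
2. After x ≤ 19: [(15,17/4) (18,8) (15,65/4)]
3. After y ≥ 5: [(15,5) (78/5,5) (18,8) (15,65/4)]
4. After y ≤ 12: [(15,12) (15,5) (78/5,5) (18,8) (182/11,12)]
5. Canonical ring: [(15,5) (78/5,5) (18,8) (182/11,12) (15,12)]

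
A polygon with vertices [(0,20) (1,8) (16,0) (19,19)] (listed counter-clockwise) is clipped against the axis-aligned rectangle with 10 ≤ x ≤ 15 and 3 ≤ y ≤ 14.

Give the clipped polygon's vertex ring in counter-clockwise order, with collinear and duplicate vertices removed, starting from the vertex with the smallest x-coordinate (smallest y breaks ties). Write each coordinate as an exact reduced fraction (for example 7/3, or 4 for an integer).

1. After x ≥ 10: [(10,370/19) (10,16/5) (16,0) (19,19)]
2. After x ≤ 15: [(15,365/19) (10,370/19) (10,16/5) (15,8/15)]
3. After y ≥ 3: [(15,3) (15,365/19) (10,370/19) (10,16/5) (83/8,3)]
4. After y ≤ 14: [(15,3) (15,14) (10,14) (10,16/5) (83/8,3)]
5. Canonical ring: [(10,16/5) (83/8,3) (15,3) (15,14) (10,14)]

Clipped polygon: [(10,16/5) (83/8,3) (15,3) (15,14) (10,14)]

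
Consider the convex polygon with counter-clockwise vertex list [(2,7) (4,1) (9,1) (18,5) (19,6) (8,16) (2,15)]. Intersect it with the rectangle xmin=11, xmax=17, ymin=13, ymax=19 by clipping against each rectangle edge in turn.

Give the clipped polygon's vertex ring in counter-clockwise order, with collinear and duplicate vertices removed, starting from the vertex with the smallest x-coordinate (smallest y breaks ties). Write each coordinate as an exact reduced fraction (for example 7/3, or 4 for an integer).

Clipped polygon: [(11,13) (113/10,13) (11,146/11)]

1. After x ≥ 11: [(11,17/9) (18,5) (19,6) (11,146/11)]
2. After x ≤ 17: [(11,17/9) (17,41/9) (17,86/11) (11,146/11)]
3. After y ≥ 13: [(11,13) (113/10,13) (11,146/11)]
4. After y ≤ 19: [(11,13) (113/10,13) (11,146/11)]
5. Canonical ring: [(11,13) (113/10,13) (11,146/11)]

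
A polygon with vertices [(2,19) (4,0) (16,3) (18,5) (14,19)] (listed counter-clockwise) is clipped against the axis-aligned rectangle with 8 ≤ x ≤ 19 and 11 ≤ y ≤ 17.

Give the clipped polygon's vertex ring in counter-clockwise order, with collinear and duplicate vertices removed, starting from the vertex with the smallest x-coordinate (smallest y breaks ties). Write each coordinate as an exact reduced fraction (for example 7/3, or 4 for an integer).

Clipped polygon: [(8,11) (114/7,11) (102/7,17) (8,17)]

1. After x ≥ 8: [(8,19) (8,1) (16,3) (18,5) (14,19)]
2. After x ≤ 19: [(8,19) (8,1) (16,3) (18,5) (14,19)]
3. After y ≥ 11: [(8,19) (8,11) (114/7,11) (14,19)]
4. After y ≤ 17: [(8,17) (8,11) (114/7,11) (102/7,17)]
5. Canonical ring: [(8,11) (114/7,11) (102/7,17) (8,17)]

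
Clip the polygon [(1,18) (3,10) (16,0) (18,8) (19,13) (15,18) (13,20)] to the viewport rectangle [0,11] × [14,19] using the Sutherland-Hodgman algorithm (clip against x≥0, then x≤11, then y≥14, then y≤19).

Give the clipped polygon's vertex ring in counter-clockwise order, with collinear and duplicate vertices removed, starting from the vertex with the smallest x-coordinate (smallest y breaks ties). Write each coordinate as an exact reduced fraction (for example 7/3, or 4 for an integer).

Clipped polygon: [(1,18) (2,14) (11,14) (11,19) (7,19)]

1. After x ≥ 0: [(1,18) (3,10) (16,0) (18,8) (19,13) (15,18) (13,20)]
2. After x ≤ 11: [(11,59/3) (1,18) (3,10) (11,50/13)]
3. After y ≥ 14: [(11,14) (11,59/3) (1,18) (2,14)]
4. After y ≤ 19: [(11,14) (11,19) (7,19) (1,18) (2,14)]
5. Canonical ring: [(1,18) (2,14) (11,14) (11,19) (7,19)]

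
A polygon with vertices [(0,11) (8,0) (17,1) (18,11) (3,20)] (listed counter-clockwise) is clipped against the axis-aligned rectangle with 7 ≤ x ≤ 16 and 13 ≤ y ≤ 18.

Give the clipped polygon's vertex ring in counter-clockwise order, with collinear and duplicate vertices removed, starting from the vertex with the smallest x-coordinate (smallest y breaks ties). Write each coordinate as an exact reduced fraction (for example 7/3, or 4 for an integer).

Clipped polygon: [(7,13) (44/3,13) (7,88/5)]

1. After x ≥ 7: [(7,11/8) (8,0) (17,1) (18,11) (7,88/5)]
2. After x ≤ 16: [(7,11/8) (8,0) (16,8/9) (16,61/5) (7,88/5)]
3. After y ≥ 13: [(7,13) (44/3,13) (7,88/5)]
4. After y ≤ 18: [(7,13) (44/3,13) (7,88/5)]
5. Canonical ring: [(7,13) (44/3,13) (7,88/5)]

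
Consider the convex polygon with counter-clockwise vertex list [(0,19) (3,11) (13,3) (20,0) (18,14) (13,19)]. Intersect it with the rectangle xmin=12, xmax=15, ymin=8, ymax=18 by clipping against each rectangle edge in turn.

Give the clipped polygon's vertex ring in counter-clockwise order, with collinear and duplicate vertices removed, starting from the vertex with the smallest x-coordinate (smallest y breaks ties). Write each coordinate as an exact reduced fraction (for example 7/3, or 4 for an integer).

Clipped polygon: [(12,8) (15,8) (15,17) (14,18) (12,18)]

1. After x ≥ 12: [(12,19) (12,19/5) (13,3) (20,0) (18,14) (13,19)]
2. After x ≤ 15: [(12,19) (12,19/5) (13,3) (15,15/7) (15,17) (13,19)]
3. After y ≥ 8: [(12,19) (12,8) (15,8) (15,17) (13,19)]
4. After y ≤ 18: [(12,18) (12,8) (15,8) (15,17) (14,18)]
5. Canonical ring: [(12,8) (15,8) (15,17) (14,18) (12,18)]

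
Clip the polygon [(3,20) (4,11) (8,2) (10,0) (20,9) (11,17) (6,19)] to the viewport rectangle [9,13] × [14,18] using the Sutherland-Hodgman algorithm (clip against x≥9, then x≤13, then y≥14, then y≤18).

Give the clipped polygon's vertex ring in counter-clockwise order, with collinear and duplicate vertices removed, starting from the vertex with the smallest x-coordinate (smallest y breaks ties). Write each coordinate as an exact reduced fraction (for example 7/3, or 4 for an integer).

Clipped polygon: [(9,14) (13,14) (13,137/9) (11,17) (9,89/5)]

1. After x ≥ 9: [(9,1) (10,0) (20,9) (11,17) (9,89/5)]
2. After x ≤ 13: [(9,1) (10,0) (13,27/10) (13,137/9) (11,17) (9,89/5)]
3. After y ≥ 14: [(9,14) (13,14) (13,137/9) (11,17) (9,89/5)]
4. After y ≤ 18: [(9,14) (13,14) (13,137/9) (11,17) (9,89/5)]
5. Canonical ring: [(9,14) (13,14) (13,137/9) (11,17) (9,89/5)]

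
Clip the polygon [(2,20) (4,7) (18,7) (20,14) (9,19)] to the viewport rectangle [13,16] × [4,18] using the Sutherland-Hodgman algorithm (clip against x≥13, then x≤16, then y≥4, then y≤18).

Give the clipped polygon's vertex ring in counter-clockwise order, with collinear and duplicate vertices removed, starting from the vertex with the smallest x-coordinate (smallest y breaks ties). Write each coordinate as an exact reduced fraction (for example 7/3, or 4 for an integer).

1. After x ≥ 13: [(13,7) (18,7) (20,14) (13,189/11)]
2. After x ≤ 16: [(13,7) (16,7) (16,174/11) (13,189/11)]
3. After y ≥ 4: [(13,7) (16,7) (16,174/11) (13,189/11)]
4. After y ≤ 18: [(13,7) (16,7) (16,174/11) (13,189/11)]
5. Canonical ring: [(13,7) (16,7) (16,174/11) (13,189/11)]

Clipped polygon: [(13,7) (16,7) (16,174/11) (13,189/11)]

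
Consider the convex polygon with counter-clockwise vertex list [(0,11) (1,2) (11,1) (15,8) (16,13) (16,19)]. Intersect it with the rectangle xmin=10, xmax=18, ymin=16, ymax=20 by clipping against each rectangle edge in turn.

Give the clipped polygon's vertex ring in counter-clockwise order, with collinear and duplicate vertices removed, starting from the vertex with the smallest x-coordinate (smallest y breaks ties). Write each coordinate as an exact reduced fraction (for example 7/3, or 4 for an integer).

Clipped polygon: [(10,16) (16,16) (16,19)]

1. After x ≥ 10: [(10,16) (10,11/10) (11,1) (15,8) (16,13) (16,19)]
2. After x ≤ 18: [(10,16) (10,11/10) (11,1) (15,8) (16,13) (16,19)]
3. After y ≥ 16: [(10,16) (10,16) (16,16) (16,19)]
4. After y ≤ 20: [(10,16) (10,16) (16,16) (16,19)]
5. Canonical ring: [(10,16) (16,16) (16,19)]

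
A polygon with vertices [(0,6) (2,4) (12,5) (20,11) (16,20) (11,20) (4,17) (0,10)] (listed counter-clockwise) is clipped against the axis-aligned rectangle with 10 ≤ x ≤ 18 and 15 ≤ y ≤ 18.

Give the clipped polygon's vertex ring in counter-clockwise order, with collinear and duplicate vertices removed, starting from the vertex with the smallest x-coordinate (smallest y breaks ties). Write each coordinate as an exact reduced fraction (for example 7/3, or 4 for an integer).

Clipped polygon: [(10,15) (18,15) (18,31/2) (152/9,18) (10,18)]

1. After x ≥ 10: [(10,24/5) (12,5) (20,11) (16,20) (11,20) (10,137/7)]
2. After x ≤ 18: [(10,24/5) (12,5) (18,19/2) (18,31/2) (16,20) (11,20) (10,137/7)]
3. After y ≥ 15: [(10,15) (18,15) (18,31/2) (16,20) (11,20) (10,137/7)]
4. After y ≤ 18: [(10,18) (10,15) (18,15) (18,31/2) (152/9,18)]
5. Canonical ring: [(10,15) (18,15) (18,31/2) (152/9,18) (10,18)]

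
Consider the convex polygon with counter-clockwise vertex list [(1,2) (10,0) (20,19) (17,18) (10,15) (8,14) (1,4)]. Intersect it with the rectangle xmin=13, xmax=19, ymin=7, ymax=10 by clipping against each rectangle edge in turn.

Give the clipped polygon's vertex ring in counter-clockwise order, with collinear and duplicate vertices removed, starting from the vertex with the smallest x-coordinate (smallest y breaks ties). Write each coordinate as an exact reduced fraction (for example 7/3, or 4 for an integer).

1. After x ≥ 13: [(13,57/10) (20,19) (17,18) (13,114/7)]
2. After x ≤ 19: [(13,57/10) (19,171/10) (19,56/3) (17,18) (13,114/7)]
3. After y ≥ 7: [(13,7) (260/19,7) (19,171/10) (19,56/3) (17,18) (13,114/7)]
4. After y ≤ 10: [(13,10) (13,7) (260/19,7) (290/19,10)]
5. Canonical ring: [(13,7) (260/19,7) (290/19,10) (13,10)]

Clipped polygon: [(13,7) (260/19,7) (290/19,10) (13,10)]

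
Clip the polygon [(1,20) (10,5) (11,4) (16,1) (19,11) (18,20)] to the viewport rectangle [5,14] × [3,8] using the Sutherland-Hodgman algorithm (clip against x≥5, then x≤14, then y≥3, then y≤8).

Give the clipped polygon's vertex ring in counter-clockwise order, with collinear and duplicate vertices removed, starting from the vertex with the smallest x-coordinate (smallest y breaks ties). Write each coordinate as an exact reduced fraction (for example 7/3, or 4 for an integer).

1. After x ≥ 5: [(5,20) (5,40/3) (10,5) (11,4) (16,1) (19,11) (18,20)]
2. After x ≤ 14: [(14,20) (5,20) (5,40/3) (10,5) (11,4) (14,11/5)]
3. After y ≥ 3: [(14,3) (14,20) (5,20) (5,40/3) (10,5) (11,4) (38/3,3)]
4. After y ≤ 8: [(14,3) (14,8) (41/5,8) (10,5) (11,4) (38/3,3)]
5. Canonical ring: [(41/5,8) (10,5) (11,4) (38/3,3) (14,3) (14,8)]

Clipped polygon: [(41/5,8) (10,5) (11,4) (38/3,3) (14,3) (14,8)]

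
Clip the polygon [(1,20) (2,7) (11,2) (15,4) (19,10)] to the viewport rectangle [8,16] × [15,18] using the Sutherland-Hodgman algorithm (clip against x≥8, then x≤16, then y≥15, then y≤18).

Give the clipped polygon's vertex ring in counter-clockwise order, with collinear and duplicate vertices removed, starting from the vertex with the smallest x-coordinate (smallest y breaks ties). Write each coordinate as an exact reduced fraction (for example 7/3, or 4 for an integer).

1. After x ≥ 8: [(8,145/9) (8,11/3) (11,2) (15,4) (19,10)]
2. After x ≤ 16: [(16,35/3) (8,145/9) (8,11/3) (11,2) (15,4) (16,11/2)]
3. After y ≥ 15: [(10,15) (8,145/9) (8,15)]
4. After y ≤ 18: [(10,15) (8,145/9) (8,15)]
5. Canonical ring: [(8,15) (10,15) (8,145/9)]

Clipped polygon: [(8,15) (10,15) (8,145/9)]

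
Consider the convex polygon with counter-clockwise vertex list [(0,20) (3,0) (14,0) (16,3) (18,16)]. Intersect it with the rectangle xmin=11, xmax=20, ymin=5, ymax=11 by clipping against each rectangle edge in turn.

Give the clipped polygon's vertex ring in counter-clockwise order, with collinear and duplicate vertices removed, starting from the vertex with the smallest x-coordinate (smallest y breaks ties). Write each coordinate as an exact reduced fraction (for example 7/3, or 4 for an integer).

1. After x ≥ 11: [(11,158/9) (11,0) (14,0) (16,3) (18,16)]
2. After x ≤ 20: [(11,158/9) (11,0) (14,0) (16,3) (18,16)]
3. After y ≥ 5: [(11,158/9) (11,5) (212/13,5) (18,16)]
4. After y ≤ 11: [(11,11) (11,5) (212/13,5) (224/13,11)]
5. Canonical ring: [(11,5) (212/13,5) (224/13,11) (11,11)]

Clipped polygon: [(11,5) (212/13,5) (224/13,11) (11,11)]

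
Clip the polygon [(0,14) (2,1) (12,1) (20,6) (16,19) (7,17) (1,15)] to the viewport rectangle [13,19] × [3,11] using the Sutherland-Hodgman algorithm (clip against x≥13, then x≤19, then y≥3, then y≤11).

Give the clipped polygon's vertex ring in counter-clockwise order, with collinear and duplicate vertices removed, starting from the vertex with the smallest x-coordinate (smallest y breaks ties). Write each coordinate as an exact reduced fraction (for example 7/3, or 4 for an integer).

Clipped polygon: [(13,3) (76/5,3) (19,43/8) (19,37/4) (240/13,11) (13,11)]

1. After x ≥ 13: [(13,13/8) (20,6) (16,19) (13,55/3)]
2. After x ≤ 19: [(13,13/8) (19,43/8) (19,37/4) (16,19) (13,55/3)]
3. After y ≥ 3: [(13,3) (76/5,3) (19,43/8) (19,37/4) (16,19) (13,55/3)]
4. After y ≤ 11: [(13,11) (13,3) (76/5,3) (19,43/8) (19,37/4) (240/13,11)]
5. Canonical ring: [(13,3) (76/5,3) (19,43/8) (19,37/4) (240/13,11) (13,11)]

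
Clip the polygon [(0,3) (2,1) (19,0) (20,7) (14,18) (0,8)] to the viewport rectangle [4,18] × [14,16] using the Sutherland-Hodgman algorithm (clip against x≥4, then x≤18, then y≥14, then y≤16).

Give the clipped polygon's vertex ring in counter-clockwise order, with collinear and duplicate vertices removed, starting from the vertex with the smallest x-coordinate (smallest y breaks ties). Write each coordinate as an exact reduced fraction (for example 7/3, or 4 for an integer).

Clipped polygon: [(42/5,14) (178/11,14) (166/11,16) (56/5,16)]

1. After x ≥ 4: [(4,15/17) (19,0) (20,7) (14,18) (4,76/7)]
2. After x ≤ 18: [(4,15/17) (18,1/17) (18,32/3) (14,18) (4,76/7)]
3. After y ≥ 14: [(178/11,14) (14,18) (42/5,14)]
4. After y ≤ 16: [(178/11,14) (166/11,16) (56/5,16) (42/5,14)]
5. Canonical ring: [(42/5,14) (178/11,14) (166/11,16) (56/5,16)]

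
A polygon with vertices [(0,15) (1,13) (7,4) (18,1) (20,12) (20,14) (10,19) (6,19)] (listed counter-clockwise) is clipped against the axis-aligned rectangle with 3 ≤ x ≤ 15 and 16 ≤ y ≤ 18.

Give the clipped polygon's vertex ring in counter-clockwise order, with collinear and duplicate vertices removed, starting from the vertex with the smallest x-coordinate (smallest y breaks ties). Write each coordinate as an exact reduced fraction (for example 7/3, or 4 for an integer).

Clipped polygon: [(3,16) (15,16) (15,33/2) (12,18) (9/2,18) (3,17)]

1. After x ≥ 3: [(3,17) (3,10) (7,4) (18,1) (20,12) (20,14) (10,19) (6,19)]
2. After x ≤ 15: [(3,17) (3,10) (7,4) (15,20/11) (15,33/2) (10,19) (6,19)]
3. After y ≥ 16: [(3,17) (3,16) (15,16) (15,33/2) (10,19) (6,19)]
4. After y ≤ 18: [(9/2,18) (3,17) (3,16) (15,16) (15,33/2) (12,18)]
5. Canonical ring: [(3,16) (15,16) (15,33/2) (12,18) (9/2,18) (3,17)]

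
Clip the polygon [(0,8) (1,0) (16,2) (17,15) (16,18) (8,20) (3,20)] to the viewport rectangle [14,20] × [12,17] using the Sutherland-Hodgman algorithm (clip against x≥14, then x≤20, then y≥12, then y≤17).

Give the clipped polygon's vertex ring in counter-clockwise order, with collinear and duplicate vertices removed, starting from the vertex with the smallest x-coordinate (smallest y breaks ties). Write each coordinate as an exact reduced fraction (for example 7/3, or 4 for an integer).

1. After x ≥ 14: [(14,26/15) (16,2) (17,15) (16,18) (14,37/2)]
2. After x ≤ 20: [(14,26/15) (16,2) (17,15) (16,18) (14,37/2)]
3. After y ≥ 12: [(14,12) (218/13,12) (17,15) (16,18) (14,37/2)]
4. After y ≤ 17: [(14,17) (14,12) (218/13,12) (17,15) (49/3,17)]
5. Canonical ring: [(14,12) (218/13,12) (17,15) (49/3,17) (14,17)]

Clipped polygon: [(14,12) (218/13,12) (17,15) (49/3,17) (14,17)]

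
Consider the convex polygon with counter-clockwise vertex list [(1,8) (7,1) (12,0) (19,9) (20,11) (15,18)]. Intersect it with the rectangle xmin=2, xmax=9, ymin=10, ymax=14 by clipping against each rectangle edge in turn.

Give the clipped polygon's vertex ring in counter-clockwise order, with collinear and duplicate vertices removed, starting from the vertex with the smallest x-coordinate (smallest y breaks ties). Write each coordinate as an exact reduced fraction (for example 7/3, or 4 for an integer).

Clipped polygon: [(19/5,10) (9,10) (9,96/7)]

1. After x ≥ 2: [(2,61/7) (2,41/6) (7,1) (12,0) (19,9) (20,11) (15,18)]
2. After x ≤ 9: [(9,96/7) (2,61/7) (2,41/6) (7,1) (9,3/5)]
3. After y ≥ 10: [(9,10) (9,96/7) (19/5,10)]
4. After y ≤ 14: [(9,10) (9,96/7) (19/5,10)]
5. Canonical ring: [(19/5,10) (9,10) (9,96/7)]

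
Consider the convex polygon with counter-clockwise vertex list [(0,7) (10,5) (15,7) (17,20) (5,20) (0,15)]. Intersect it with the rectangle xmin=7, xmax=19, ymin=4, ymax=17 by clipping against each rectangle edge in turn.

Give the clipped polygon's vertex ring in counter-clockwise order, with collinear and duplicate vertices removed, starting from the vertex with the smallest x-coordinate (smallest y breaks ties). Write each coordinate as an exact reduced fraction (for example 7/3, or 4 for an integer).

1. After x ≥ 7: [(7,28/5) (10,5) (15,7) (17,20) (7,20)]
2. After x ≤ 19: [(7,28/5) (10,5) (15,7) (17,20) (7,20)]
3. After y ≥ 4: [(7,28/5) (10,5) (15,7) (17,20) (7,20)]
4. After y ≤ 17: [(7,17) (7,28/5) (10,5) (15,7) (215/13,17)]
5. Canonical ring: [(7,28/5) (10,5) (15,7) (215/13,17) (7,17)]

Clipped polygon: [(7,28/5) (10,5) (15,7) (215/13,17) (7,17)]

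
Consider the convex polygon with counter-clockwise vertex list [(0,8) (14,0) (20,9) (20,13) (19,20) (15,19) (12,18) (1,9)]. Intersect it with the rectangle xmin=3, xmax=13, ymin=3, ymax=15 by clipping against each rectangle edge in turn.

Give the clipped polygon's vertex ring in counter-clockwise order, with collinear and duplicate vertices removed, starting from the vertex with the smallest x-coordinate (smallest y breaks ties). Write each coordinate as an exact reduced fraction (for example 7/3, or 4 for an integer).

Clipped polygon: [(3,44/7) (35/4,3) (13,3) (13,15) (25/3,15) (3,117/11)]

1. After x ≥ 3: [(3,44/7) (14,0) (20,9) (20,13) (19,20) (15,19) (12,18) (3,117/11)]
2. After x ≤ 13: [(3,44/7) (13,4/7) (13,55/3) (12,18) (3,117/11)]
3. After y ≥ 3: [(3,44/7) (35/4,3) (13,3) (13,55/3) (12,18) (3,117/11)]
4. After y ≤ 15: [(3,44/7) (35/4,3) (13,3) (13,15) (25/3,15) (3,117/11)]
5. Canonical ring: [(3,44/7) (35/4,3) (13,3) (13,15) (25/3,15) (3,117/11)]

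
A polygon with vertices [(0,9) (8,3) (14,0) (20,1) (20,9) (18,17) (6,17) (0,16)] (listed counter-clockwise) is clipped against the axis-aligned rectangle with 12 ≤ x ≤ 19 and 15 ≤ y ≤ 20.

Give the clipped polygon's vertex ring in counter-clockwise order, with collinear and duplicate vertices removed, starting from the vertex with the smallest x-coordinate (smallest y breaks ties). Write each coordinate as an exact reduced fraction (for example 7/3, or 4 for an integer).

Clipped polygon: [(12,15) (37/2,15) (18,17) (12,17)]

1. After x ≥ 12: [(12,1) (14,0) (20,1) (20,9) (18,17) (12,17)]
2. After x ≤ 19: [(12,1) (14,0) (19,5/6) (19,13) (18,17) (12,17)]
3. After y ≥ 15: [(12,15) (37/2,15) (18,17) (12,17)]
4. After y ≤ 20: [(12,15) (37/2,15) (18,17) (12,17)]
5. Canonical ring: [(12,15) (37/2,15) (18,17) (12,17)]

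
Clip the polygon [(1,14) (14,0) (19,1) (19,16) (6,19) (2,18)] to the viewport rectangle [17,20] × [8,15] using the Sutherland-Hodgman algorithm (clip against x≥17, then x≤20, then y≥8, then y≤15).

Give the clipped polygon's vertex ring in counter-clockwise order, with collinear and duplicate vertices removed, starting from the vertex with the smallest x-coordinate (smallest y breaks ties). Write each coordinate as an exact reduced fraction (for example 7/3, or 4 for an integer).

Clipped polygon: [(17,8) (19,8) (19,15) (17,15)]

1. After x ≥ 17: [(17,3/5) (19,1) (19,16) (17,214/13)]
2. After x ≤ 20: [(17,3/5) (19,1) (19,16) (17,214/13)]
3. After y ≥ 8: [(17,8) (19,8) (19,16) (17,214/13)]
4. After y ≤ 15: [(17,15) (17,8) (19,8) (19,15)]
5. Canonical ring: [(17,8) (19,8) (19,15) (17,15)]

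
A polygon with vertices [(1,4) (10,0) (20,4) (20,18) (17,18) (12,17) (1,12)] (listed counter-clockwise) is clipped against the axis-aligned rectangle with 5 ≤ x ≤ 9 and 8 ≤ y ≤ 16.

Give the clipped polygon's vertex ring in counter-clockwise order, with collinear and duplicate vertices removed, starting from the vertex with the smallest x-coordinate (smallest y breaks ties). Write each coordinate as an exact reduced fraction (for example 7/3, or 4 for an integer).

Clipped polygon: [(5,8) (9,8) (9,172/11) (5,152/11)]

1. After x ≥ 5: [(5,20/9) (10,0) (20,4) (20,18) (17,18) (12,17) (5,152/11)]
2. After x ≤ 9: [(5,20/9) (9,4/9) (9,172/11) (5,152/11)]
3. After y ≥ 8: [(5,8) (9,8) (9,172/11) (5,152/11)]
4. After y ≤ 16: [(5,8) (9,8) (9,172/11) (5,152/11)]
5. Canonical ring: [(5,8) (9,8) (9,172/11) (5,152/11)]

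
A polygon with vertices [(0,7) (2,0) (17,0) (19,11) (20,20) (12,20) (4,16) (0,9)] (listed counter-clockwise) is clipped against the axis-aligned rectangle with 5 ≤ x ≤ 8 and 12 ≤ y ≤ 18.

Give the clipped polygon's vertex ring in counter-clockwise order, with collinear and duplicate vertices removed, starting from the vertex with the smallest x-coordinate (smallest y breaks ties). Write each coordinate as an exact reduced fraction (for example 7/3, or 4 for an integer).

Clipped polygon: [(5,12) (8,12) (8,18) (5,33/2)]

1. After x ≥ 5: [(5,0) (17,0) (19,11) (20,20) (12,20) (5,33/2)]
2. After x ≤ 8: [(5,0) (8,0) (8,18) (5,33/2)]
3. After y ≥ 12: [(5,12) (8,12) (8,18) (5,33/2)]
4. After y ≤ 18: [(5,12) (8,12) (8,18) (5,33/2)]
5. Canonical ring: [(5,12) (8,12) (8,18) (5,33/2)]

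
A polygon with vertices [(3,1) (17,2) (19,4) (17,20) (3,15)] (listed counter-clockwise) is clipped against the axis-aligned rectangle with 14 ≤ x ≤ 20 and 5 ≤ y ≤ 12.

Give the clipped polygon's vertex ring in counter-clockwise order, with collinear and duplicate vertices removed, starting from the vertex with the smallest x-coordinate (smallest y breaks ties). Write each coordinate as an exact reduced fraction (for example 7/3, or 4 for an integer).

1. After x ≥ 14: [(14,25/14) (17,2) (19,4) (17,20) (14,265/14)]
2. After x ≤ 20: [(14,25/14) (17,2) (19,4) (17,20) (14,265/14)]
3. After y ≥ 5: [(14,5) (151/8,5) (17,20) (14,265/14)]
4. After y ≤ 12: [(14,12) (14,5) (151/8,5) (18,12)]
5. Canonical ring: [(14,5) (151/8,5) (18,12) (14,12)]

Clipped polygon: [(14,5) (151/8,5) (18,12) (14,12)]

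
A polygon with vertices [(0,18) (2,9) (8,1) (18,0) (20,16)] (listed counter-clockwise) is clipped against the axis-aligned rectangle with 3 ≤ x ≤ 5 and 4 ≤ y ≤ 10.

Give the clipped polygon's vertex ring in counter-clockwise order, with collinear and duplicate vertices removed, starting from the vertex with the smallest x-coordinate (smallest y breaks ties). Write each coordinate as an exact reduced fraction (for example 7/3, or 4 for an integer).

1. After x ≥ 3: [(3,177/10) (3,23/3) (8,1) (18,0) (20,16)]
2. After x ≤ 5: [(5,35/2) (3,177/10) (3,23/3) (5,5)]
3. After y ≥ 4: [(5,35/2) (3,177/10) (3,23/3) (5,5)]
4. After y ≤ 10: [(5,10) (3,10) (3,23/3) (5,5)]
5. Canonical ring: [(3,23/3) (5,5) (5,10) (3,10)]

Clipped polygon: [(3,23/3) (5,5) (5,10) (3,10)]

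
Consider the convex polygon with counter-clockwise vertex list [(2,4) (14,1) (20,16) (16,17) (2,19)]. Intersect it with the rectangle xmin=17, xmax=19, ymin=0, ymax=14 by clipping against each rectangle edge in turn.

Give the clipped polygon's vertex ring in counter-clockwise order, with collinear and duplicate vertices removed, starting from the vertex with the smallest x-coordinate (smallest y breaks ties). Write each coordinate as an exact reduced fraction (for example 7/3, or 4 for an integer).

1. After x ≥ 17: [(17,17/2) (20,16) (17,67/4)]
2. After x ≤ 19: [(17,17/2) (19,27/2) (19,65/4) (17,67/4)]
3. After y ≥ 0: [(17,17/2) (19,27/2) (19,65/4) (17,67/4)]
4. After y ≤ 14: [(17,14) (17,17/2) (19,27/2) (19,14)]
5. Canonical ring: [(17,17/2) (19,27/2) (19,14) (17,14)]

Clipped polygon: [(17,17/2) (19,27/2) (19,14) (17,14)]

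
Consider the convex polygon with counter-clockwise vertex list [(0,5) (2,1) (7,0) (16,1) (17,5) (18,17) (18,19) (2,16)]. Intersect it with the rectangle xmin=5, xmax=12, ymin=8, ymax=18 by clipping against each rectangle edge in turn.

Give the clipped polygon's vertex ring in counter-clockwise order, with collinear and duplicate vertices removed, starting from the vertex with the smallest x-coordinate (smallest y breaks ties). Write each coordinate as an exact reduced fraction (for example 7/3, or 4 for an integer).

Clipped polygon: [(5,8) (12,8) (12,143/8) (5,265/16)]

1. After x ≥ 5: [(5,2/5) (7,0) (16,1) (17,5) (18,17) (18,19) (5,265/16)]
2. After x ≤ 12: [(5,2/5) (7,0) (12,5/9) (12,143/8) (5,265/16)]
3. After y ≥ 8: [(5,8) (12,8) (12,143/8) (5,265/16)]
4. After y ≤ 18: [(5,8) (12,8) (12,143/8) (5,265/16)]
5. Canonical ring: [(5,8) (12,8) (12,143/8) (5,265/16)]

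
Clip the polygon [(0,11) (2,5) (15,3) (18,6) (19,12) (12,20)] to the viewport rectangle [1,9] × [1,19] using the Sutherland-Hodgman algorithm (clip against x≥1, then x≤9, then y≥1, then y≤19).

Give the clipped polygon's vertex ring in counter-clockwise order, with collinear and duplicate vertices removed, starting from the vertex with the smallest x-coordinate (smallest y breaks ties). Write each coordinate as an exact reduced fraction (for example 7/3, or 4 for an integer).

Clipped polygon: [(1,8) (2,5) (9,51/13) (9,71/4) (1,47/4)]

1. After x ≥ 1: [(1,47/4) (1,8) (2,5) (15,3) (18,6) (19,12) (12,20)]
2. After x ≤ 9: [(9,71/4) (1,47/4) (1,8) (2,5) (9,51/13)]
3. After y ≥ 1: [(9,71/4) (1,47/4) (1,8) (2,5) (9,51/13)]
4. After y ≤ 19: [(9,71/4) (1,47/4) (1,8) (2,5) (9,51/13)]
5. Canonical ring: [(1,8) (2,5) (9,51/13) (9,71/4) (1,47/4)]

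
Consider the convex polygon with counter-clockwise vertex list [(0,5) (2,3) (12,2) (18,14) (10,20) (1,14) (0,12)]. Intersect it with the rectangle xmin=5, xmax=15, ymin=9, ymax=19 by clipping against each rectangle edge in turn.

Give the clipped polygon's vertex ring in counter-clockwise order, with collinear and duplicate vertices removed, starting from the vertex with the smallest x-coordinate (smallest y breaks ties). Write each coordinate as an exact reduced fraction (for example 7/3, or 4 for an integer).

1. After x ≥ 5: [(5,27/10) (12,2) (18,14) (10,20) (5,50/3)]
2. After x ≤ 15: [(5,27/10) (12,2) (15,8) (15,65/4) (10,20) (5,50/3)]
3. After y ≥ 9: [(5,9) (15,9) (15,65/4) (10,20) (5,50/3)]
4. After y ≤ 19: [(5,9) (15,9) (15,65/4) (34/3,19) (17/2,19) (5,50/3)]
5. Canonical ring: [(5,9) (15,9) (15,65/4) (34/3,19) (17/2,19) (5,50/3)]

Clipped polygon: [(5,9) (15,9) (15,65/4) (34/3,19) (17/2,19) (5,50/3)]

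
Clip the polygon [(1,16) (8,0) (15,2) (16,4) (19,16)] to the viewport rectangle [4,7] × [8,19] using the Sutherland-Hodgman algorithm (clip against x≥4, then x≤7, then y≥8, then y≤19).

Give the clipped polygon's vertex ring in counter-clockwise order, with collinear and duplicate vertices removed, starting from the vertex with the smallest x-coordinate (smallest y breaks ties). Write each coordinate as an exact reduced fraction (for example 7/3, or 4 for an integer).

1. After x ≥ 4: [(4,16) (4,64/7) (8,0) (15,2) (16,4) (19,16)]
2. After x ≤ 7: [(7,16) (4,16) (4,64/7) (7,16/7)]
3. After y ≥ 8: [(7,8) (7,16) (4,16) (4,64/7) (9/2,8)]
4. After y ≤ 19: [(7,8) (7,16) (4,16) (4,64/7) (9/2,8)]
5. Canonical ring: [(4,64/7) (9/2,8) (7,8) (7,16) (4,16)]

Clipped polygon: [(4,64/7) (9/2,8) (7,8) (7,16) (4,16)]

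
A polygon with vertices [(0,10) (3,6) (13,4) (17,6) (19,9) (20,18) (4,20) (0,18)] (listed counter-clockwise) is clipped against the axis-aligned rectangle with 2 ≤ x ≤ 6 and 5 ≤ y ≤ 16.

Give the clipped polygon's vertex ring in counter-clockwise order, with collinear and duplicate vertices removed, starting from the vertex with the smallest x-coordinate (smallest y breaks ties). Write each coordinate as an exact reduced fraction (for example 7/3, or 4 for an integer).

1. After x ≥ 2: [(2,22/3) (3,6) (13,4) (17,6) (19,9) (20,18) (4,20) (2,19)]
2. After x ≤ 6: [(2,22/3) (3,6) (6,27/5) (6,79/4) (4,20) (2,19)]
3. After y ≥ 5: [(2,22/3) (3,6) (6,27/5) (6,79/4) (4,20) (2,19)]
4. After y ≤ 16: [(2,16) (2,22/3) (3,6) (6,27/5) (6,16)]
5. Canonical ring: [(2,22/3) (3,6) (6,27/5) (6,16) (2,16)]

Clipped polygon: [(2,22/3) (3,6) (6,27/5) (6,16) (2,16)]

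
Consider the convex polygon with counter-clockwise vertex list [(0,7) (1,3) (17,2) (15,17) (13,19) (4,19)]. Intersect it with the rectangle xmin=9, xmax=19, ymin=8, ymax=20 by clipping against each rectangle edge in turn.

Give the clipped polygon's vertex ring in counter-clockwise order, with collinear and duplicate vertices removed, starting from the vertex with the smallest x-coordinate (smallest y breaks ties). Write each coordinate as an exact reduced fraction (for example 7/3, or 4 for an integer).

Clipped polygon: [(9,8) (81/5,8) (15,17) (13,19) (9,19)]

1. After x ≥ 9: [(9,5/2) (17,2) (15,17) (13,19) (9,19)]
2. After x ≤ 19: [(9,5/2) (17,2) (15,17) (13,19) (9,19)]
3. After y ≥ 8: [(9,8) (81/5,8) (15,17) (13,19) (9,19)]
4. After y ≤ 20: [(9,8) (81/5,8) (15,17) (13,19) (9,19)]
5. Canonical ring: [(9,8) (81/5,8) (15,17) (13,19) (9,19)]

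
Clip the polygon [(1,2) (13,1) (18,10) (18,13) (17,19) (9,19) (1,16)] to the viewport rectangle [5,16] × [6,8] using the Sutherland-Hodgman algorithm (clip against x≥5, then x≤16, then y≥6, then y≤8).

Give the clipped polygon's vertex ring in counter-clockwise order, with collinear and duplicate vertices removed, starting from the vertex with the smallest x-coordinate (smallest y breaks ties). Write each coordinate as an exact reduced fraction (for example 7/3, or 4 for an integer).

Clipped polygon: [(5,6) (142/9,6) (16,32/5) (16,8) (5,8)]

1. After x ≥ 5: [(5,5/3) (13,1) (18,10) (18,13) (17,19) (9,19) (5,35/2)]
2. After x ≤ 16: [(5,5/3) (13,1) (16,32/5) (16,19) (9,19) (5,35/2)]
3. After y ≥ 6: [(5,6) (142/9,6) (16,32/5) (16,19) (9,19) (5,35/2)]
4. After y ≤ 8: [(5,8) (5,6) (142/9,6) (16,32/5) (16,8)]
5. Canonical ring: [(5,6) (142/9,6) (16,32/5) (16,8) (5,8)]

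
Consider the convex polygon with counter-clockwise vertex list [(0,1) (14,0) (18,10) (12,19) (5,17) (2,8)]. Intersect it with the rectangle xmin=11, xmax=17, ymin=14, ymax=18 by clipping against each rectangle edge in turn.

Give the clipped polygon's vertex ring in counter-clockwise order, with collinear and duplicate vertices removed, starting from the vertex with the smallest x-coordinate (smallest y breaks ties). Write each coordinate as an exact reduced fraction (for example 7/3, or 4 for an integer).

Clipped polygon: [(11,14) (46/3,14) (38/3,18) (11,18)]

1. After x ≥ 11: [(11,3/14) (14,0) (18,10) (12,19) (11,131/7)]
2. After x ≤ 17: [(11,3/14) (14,0) (17,15/2) (17,23/2) (12,19) (11,131/7)]
3. After y ≥ 14: [(11,14) (46/3,14) (12,19) (11,131/7)]
4. After y ≤ 18: [(11,18) (11,14) (46/3,14) (38/3,18)]
5. Canonical ring: [(11,14) (46/3,14) (38/3,18) (11,18)]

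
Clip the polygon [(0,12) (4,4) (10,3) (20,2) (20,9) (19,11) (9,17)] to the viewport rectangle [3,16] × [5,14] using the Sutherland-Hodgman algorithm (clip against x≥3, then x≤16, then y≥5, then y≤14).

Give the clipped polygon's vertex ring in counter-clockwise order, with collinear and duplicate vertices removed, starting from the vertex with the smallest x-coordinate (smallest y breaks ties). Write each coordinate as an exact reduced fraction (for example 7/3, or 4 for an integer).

1. After x ≥ 3: [(3,41/3) (3,6) (4,4) (10,3) (20,2) (20,9) (19,11) (9,17)]
2. After x ≤ 16: [(3,41/3) (3,6) (4,4) (10,3) (16,12/5) (16,64/5) (9,17)]
3. After y ≥ 5: [(3,41/3) (3,6) (7/2,5) (16,5) (16,64/5) (9,17)]
4. After y ≤ 14: [(18/5,14) (3,41/3) (3,6) (7/2,5) (16,5) (16,64/5) (14,14)]
5. Canonical ring: [(3,6) (7/2,5) (16,5) (16,64/5) (14,14) (18/5,14) (3,41/3)]

Clipped polygon: [(3,6) (7/2,5) (16,5) (16,64/5) (14,14) (18/5,14) (3,41/3)]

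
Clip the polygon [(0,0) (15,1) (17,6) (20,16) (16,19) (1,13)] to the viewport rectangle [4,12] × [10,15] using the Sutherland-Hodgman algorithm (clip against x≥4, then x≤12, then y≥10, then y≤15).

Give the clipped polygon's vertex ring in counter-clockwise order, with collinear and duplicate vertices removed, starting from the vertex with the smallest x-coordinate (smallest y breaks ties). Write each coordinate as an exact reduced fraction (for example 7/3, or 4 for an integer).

1. After x ≥ 4: [(4,4/15) (15,1) (17,6) (20,16) (16,19) (4,71/5)]
2. After x ≤ 12: [(4,4/15) (12,4/5) (12,87/5) (4,71/5)]
3. After y ≥ 10: [(4,10) (12,10) (12,87/5) (4,71/5)]
4. After y ≤ 15: [(4,10) (12,10) (12,15) (6,15) (4,71/5)]
5. Canonical ring: [(4,10) (12,10) (12,15) (6,15) (4,71/5)]

Clipped polygon: [(4,10) (12,10) (12,15) (6,15) (4,71/5)]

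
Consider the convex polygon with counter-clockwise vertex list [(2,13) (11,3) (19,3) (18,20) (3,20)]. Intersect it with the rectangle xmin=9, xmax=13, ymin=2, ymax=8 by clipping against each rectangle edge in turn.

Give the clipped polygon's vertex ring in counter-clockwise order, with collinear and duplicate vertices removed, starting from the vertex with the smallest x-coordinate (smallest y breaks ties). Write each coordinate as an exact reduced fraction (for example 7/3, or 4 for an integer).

1. After x ≥ 9: [(9,47/9) (11,3) (19,3) (18,20) (9,20)]
2. After x ≤ 13: [(9,47/9) (11,3) (13,3) (13,20) (9,20)]
3. After y ≥ 2: [(9,47/9) (11,3) (13,3) (13,20) (9,20)]
4. After y ≤ 8: [(9,8) (9,47/9) (11,3) (13,3) (13,8)]
5. Canonical ring: [(9,47/9) (11,3) (13,3) (13,8) (9,8)]

Clipped polygon: [(9,47/9) (11,3) (13,3) (13,8) (9,8)]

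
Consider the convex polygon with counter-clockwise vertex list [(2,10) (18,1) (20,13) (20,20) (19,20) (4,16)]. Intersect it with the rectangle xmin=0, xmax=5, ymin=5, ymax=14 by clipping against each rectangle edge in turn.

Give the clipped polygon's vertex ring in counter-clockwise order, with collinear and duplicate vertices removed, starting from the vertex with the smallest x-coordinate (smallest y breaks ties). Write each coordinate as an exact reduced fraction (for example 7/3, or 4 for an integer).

Clipped polygon: [(2,10) (5,133/16) (5,14) (10/3,14)]

1. After x ≥ 0: [(2,10) (18,1) (20,13) (20,20) (19,20) (4,16)]
2. After x ≤ 5: [(2,10) (5,133/16) (5,244/15) (4,16)]
3. After y ≥ 5: [(2,10) (5,133/16) (5,244/15) (4,16)]
4. After y ≤ 14: [(10/3,14) (2,10) (5,133/16) (5,14)]
5. Canonical ring: [(2,10) (5,133/16) (5,14) (10/3,14)]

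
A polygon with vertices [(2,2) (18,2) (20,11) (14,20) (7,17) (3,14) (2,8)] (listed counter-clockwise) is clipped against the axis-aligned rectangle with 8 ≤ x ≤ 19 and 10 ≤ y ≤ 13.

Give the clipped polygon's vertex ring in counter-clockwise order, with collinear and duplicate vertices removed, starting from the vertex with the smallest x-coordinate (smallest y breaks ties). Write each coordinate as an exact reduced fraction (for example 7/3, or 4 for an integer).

1. After x ≥ 8: [(8,2) (18,2) (20,11) (14,20) (8,122/7)]
2. After x ≤ 19: [(8,2) (18,2) (19,13/2) (19,25/2) (14,20) (8,122/7)]
3. After y ≥ 10: [(8,10) (19,10) (19,25/2) (14,20) (8,122/7)]
4. After y ≤ 13: [(8,13) (8,10) (19,10) (19,25/2) (56/3,13)]
5. Canonical ring: [(8,10) (19,10) (19,25/2) (56/3,13) (8,13)]

Clipped polygon: [(8,10) (19,10) (19,25/2) (56/3,13) (8,13)]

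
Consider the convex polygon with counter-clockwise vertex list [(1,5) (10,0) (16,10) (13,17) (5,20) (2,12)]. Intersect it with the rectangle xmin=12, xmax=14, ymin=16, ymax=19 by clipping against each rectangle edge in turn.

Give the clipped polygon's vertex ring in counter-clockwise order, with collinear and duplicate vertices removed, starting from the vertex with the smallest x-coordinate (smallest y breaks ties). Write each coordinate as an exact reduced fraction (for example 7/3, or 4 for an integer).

Clipped polygon: [(12,16) (94/7,16) (13,17) (12,139/8)]

1. After x ≥ 12: [(12,10/3) (16,10) (13,17) (12,139/8)]
2. After x ≤ 14: [(12,10/3) (14,20/3) (14,44/3) (13,17) (12,139/8)]
3. After y ≥ 16: [(12,16) (94/7,16) (13,17) (12,139/8)]
4. After y ≤ 19: [(12,16) (94/7,16) (13,17) (12,139/8)]
5. Canonical ring: [(12,16) (94/7,16) (13,17) (12,139/8)]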